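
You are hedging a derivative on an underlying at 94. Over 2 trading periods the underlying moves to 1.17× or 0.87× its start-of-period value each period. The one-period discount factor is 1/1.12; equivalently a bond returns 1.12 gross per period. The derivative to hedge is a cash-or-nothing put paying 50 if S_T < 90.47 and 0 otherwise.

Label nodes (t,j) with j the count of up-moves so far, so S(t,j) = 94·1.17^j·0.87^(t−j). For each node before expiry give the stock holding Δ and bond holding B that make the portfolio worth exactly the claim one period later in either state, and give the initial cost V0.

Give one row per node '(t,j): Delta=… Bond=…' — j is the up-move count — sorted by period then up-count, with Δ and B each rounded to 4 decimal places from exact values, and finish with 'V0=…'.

(0,0): Delta=-0.2638 Bond=25.9088
(1,0): Delta=-2.0380 Bond=174.1071
(1,1): Delta=0.0000 Bond=0.0000
V0=1.1072

Under the risk-neutral measure, an up-move has probability p* = (R−d)/(u−d) = 0.8333 and values discount at R = 1.12.
Terminal values V(2,·): V(2,0)=50.0000, V(2,1)=0.0000, V(2,2)=0.0000
Node (1,0) S=81.7800: V=(p*·0.0000+(1−p*)·50.0000)/1.12=7.4405; Δ=(0.0000−50.0000)/(95.6826−71.1486)=-2.0380; B=V−Δ·S=174.1071
Node (1,1) S=109.9800: V=(p*·0.0000+(1−p*)·0.0000)/1.12=0.0000; Δ=(0.0000−0.0000)/(128.6766−95.6826)=0.0000; B=V−Δ·S=0.0000
Node (0,0) S=94.0000: V=(p*·0.0000+(1−p*)·7.4405)/1.12=1.1072; Δ=(0.0000−7.4405)/(109.9800−81.7800)=-0.2638; B=V−Δ·S=25.9088
Self-financing check: at every node Δ·S+B equals the discounted successor values.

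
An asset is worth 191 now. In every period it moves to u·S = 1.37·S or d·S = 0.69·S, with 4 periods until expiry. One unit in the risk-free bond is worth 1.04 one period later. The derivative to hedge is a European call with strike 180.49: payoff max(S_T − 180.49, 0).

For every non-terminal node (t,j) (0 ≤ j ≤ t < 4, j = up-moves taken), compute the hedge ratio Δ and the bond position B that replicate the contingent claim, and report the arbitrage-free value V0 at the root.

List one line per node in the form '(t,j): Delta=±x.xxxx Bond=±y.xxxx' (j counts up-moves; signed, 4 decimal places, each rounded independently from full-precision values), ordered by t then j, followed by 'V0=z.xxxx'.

(0,0): Delta=0.7298 Bond=-74.0254
(1,0): Delta=0.4329 Bond=-37.8514
(1,1): Delta=0.8709 Bond=-113.8851
(2,0): Delta=0.0000 Bond=0.0000
(2,1): Delta=0.6385 Bond=-76.4815
(2,2): Delta=0.9812 Bond=-158.0018
(3,0): Delta=0.0000 Bond=0.0000
(3,1): Delta=0.0000 Bond=0.0000
(3,2): Delta=0.9417 Bond=-154.5364
(3,3): Delta=1.0000 Bond=-173.5481
V0=65.3752

The replicating-portfolio and risk-neutral prices coincide; use p* = (1.04−0.69)/(1.37−0.69) = 0.5147 for the latter.
At expiry t=4: V(4,0)=0.0000, V(4,1)=0.0000, V(4,2)=0.0000, V(4,3)=158.3886, V(4,4)=492.3559
  t=3,j=0: stock 62.7452 → up 85.9610 (V=0.0000), down 43.2942 (V=0.0000). Price 0.0000; hedge Δ=0.0000, bond B=0.0000.
  t=3,j=1: stock 124.5811 → up 170.6761 (V=0.0000), down 85.9610 (V=0.0000). Price 0.0000; hedge Δ=0.0000, bond B=0.0000.
  t=3,j=2: stock 247.3567 → up 338.8786 (V=158.3886), down 170.6761 (V=0.0000). Price 78.3880; hedge Δ=0.9417, bond B=-154.5364.
  t=3,j=3: stock 491.1284 → up 672.8459 (V=492.3559), down 338.8786 (V=158.3886). Price 317.5803; hedge Δ=1.0000, bond B=-173.5481.
  t=2,j=0: stock 90.9351 → up 124.5811 (V=0.0000), down 62.7452 (V=0.0000). Price 0.0000; hedge Δ=0.0000, bond B=0.0000.
  t=2,j=1: stock 180.5523 → up 247.3567 (V=78.3880), down 124.5811 (V=0.0000). Price 38.7950; hedge Δ=0.6385, bond B=-76.4815.
  t=2,j=2: stock 358.4879 → up 491.1284 (V=317.5803), down 247.3567 (V=78.3880). Price 193.7517; hedge Δ=0.9812, bond B=-158.0018.
  t=1,j=0: stock 131.7900 → up 180.5523 (V=38.7950), down 90.9351 (V=0.0000). Price 19.2000; hedge Δ=0.4329, bond B=-37.8514.
  t=1,j=1: stock 261.6700 → up 358.4879 (V=193.7517), down 180.5523 (V=38.7950). Price 113.9924; hedge Δ=0.8709, bond B=-113.8851.
  t=0,j=0: stock 191.0000 → up 261.6700 (V=113.9924), down 131.7900 (V=19.2000). Price 65.3752; hedge Δ=0.7298, bond B=-74.0254.
The time-0 hedge costs 65.3752, which is the no-arbitrage price.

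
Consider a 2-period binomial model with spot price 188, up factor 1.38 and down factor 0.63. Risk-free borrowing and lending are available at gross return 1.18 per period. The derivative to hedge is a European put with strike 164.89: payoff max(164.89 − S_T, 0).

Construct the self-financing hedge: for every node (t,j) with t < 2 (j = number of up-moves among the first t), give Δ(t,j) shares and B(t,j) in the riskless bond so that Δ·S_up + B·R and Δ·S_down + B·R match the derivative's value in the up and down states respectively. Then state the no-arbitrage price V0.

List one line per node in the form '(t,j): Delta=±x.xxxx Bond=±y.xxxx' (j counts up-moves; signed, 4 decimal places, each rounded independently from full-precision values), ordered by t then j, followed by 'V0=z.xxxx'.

The replicating-portfolio and risk-neutral prices coincide; use p* = (1.18−0.63)/(1.38−0.63) = 0.7333 for the latter.
At expiry t=2: V(2,0)=90.2728, V(2,1)=1.4428, V(2,2)=0.0000
  t=1,j=0: stock 118.4400 → up 163.4472 (V=1.4428), down 74.6172 (V=90.2728). Price 21.2973; hedge Δ=-1.0000, bond B=139.7373.
  t=1,j=1: stock 259.4400 → up 358.0272 (V=0.0000), down 163.4472 (V=1.4428). Price 0.3261; hedge Δ=-0.0074, bond B=2.2498.
  t=0,j=0: stock 188.0000 → up 259.4400 (V=0.3261), down 118.4400 (V=21.2973). Price 5.0156; hedge Δ=-0.1487, bond B=32.9772.
Root portfolio cost Δ·188+B reproduces V0=5.0156.

(0,0): Delta=-0.1487 Bond=32.9772
(1,0): Delta=-1.0000 Bond=139.7373
(1,1): Delta=-0.0074 Bond=2.2498
V0=5.0156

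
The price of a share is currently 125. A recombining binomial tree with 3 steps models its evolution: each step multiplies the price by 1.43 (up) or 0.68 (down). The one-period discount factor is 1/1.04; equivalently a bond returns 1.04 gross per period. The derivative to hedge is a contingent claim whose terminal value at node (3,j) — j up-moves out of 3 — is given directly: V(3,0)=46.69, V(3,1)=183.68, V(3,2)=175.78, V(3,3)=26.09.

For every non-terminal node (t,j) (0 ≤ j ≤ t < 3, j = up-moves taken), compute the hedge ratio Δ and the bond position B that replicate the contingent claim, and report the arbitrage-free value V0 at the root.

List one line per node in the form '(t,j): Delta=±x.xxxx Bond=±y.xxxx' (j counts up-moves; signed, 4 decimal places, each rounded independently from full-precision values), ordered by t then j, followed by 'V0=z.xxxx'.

The replicating-portfolio and risk-neutral prices coincide; use p* = (1.04−0.68)/(1.43−0.68) = 0.4800 for the latter.
Terminal values V(3,·): V(3,0)=46.6900, V(3,1)=183.6800, V(3,2)=175.7800, V(3,3)=26.0900
Node (2,0) S=57.8000: V=(p*·183.6800+(1−p*)·46.6900)/1.04=108.1204; Δ=(183.6800−46.6900)/(82.6540−39.3040)=3.1601; B=V−Δ·S=-74.5329
Node (2,1) S=121.5500: V=(p*·175.7800+(1−p*)·183.6800)/1.04=172.9692; Δ=(175.7800−183.6800)/(173.8165−82.6540)=-0.0867; B=V−Δ·S=183.5026
Node (2,2) S=255.6125: V=(p*·26.0900+(1−p*)·175.7800)/1.04=99.9315; Δ=(26.0900−175.7800)/(365.5259−173.8165)=-0.7808; B=V−Δ·S=299.5182
Node (1,0) S=85.0000: V=(p*·172.9692+(1−p*)·108.1204)/1.04=133.8921; Δ=(172.9692−108.1204)/(121.5500−57.8000)=1.0172; B=V−Δ·S=47.4270
Node (1,1) S=178.7500: V=(p*·99.9315+(1−p*)·172.9692)/1.04=132.6069; Δ=(99.9315−172.9692)/(255.6125−121.5500)=-0.5448; B=V−Δ·S=229.9905
Node (0,0) S=125.0000: V=(p*·132.6069+(1−p*)·133.8921)/1.04=128.1492; Δ=(132.6069−133.8921)/(178.7500−85.0000)=-0.0137; B=V−Δ·S=129.8629
Each (Δ,B) replicates both successor values, so the strategy is self-financing and V0 is arbitrage-free.

(0,0): Delta=-0.0137 Bond=129.8629
(1,0): Delta=1.0172 Bond=47.4270
(1,1): Delta=-0.5448 Bond=229.9905
(2,0): Delta=3.1601 Bond=-74.5329
(2,1): Delta=-0.0867 Bond=183.5026
(2,2): Delta=-0.7808 Bond=299.5182
V0=128.1492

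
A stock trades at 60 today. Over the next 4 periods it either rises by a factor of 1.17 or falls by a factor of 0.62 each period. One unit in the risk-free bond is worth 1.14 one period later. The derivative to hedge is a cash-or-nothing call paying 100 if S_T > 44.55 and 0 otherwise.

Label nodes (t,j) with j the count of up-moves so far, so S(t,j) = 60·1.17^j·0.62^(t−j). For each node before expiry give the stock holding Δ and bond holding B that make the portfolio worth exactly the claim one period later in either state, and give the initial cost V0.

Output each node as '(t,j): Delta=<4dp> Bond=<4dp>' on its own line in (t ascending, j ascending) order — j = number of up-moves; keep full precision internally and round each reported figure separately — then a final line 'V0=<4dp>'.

(0,0): Delta=0.2992 Bond=40.2756
(1,0): Delta=3.3618 Bond=-68.0136
(1,1): Delta=0.2056 Bond=52.4869
(2,0): Delta=0.0000 Bond=0.0000
(2,1): Delta=3.4645 Bond=-82.0087
(2,2): Delta=0.1059 Bond=68.0184
(3,0): Delta=0.0000 Bond=0.0000
(3,1): Delta=0.0000 Bond=0.0000
(3,2): Delta=3.5704 Bond=-98.8836
(3,3): Delta=0.0000 Bond=87.7193
V0=58.2264

Risk-neutral probability p* = (R−d)/(u−d) = (1.14−0.62)/(1.17−0.62) = 0.9455.
Terminal values V(4,·): V(4,0)=0.0000, V(4,1)=0.0000, V(4,2)=0.0000, V(4,3)=100.0000, V(4,4)=100.0000
  t=3,j=0: stock 14.2997 → up 16.7306 (V=0.0000), down 8.8658 (V=0.0000). Price 0.0000; hedge Δ=0.0000, bond B=0.0000.
  t=3,j=1: stock 26.9849 → up 31.5723 (V=0.0000), down 16.7306 (V=0.0000). Price 0.0000; hedge Δ=0.0000, bond B=0.0000.
  t=3,j=2: stock 50.9231 → up 59.5800 (V=100.0000), down 31.5723 (V=0.0000). Price 82.9346; hedge Δ=3.5704, bond B=-98.8836.
  t=3,j=3: stock 96.0968 → up 112.4332 (V=100.0000), down 59.5800 (V=100.0000). Price 87.7193; hedge Δ=0.0000, bond B=87.7193.
  t=2,j=0: stock 23.0640 → up 26.9849 (V=0.0000), down 14.2997 (V=0.0000). Price 0.0000; hedge Δ=0.0000, bond B=0.0000.
  t=2,j=1: stock 43.5240 → up 50.9231 (V=82.9346), down 26.9849 (V=0.0000). Price 68.7815; hedge Δ=3.4645, bond B=-82.0087.
  t=2,j=2: stock 82.1340 → up 96.0968 (V=87.7193), down 50.9231 (V=82.9346). Price 76.7178; hedge Δ=0.1059, bond B=68.0184.
  t=1,j=0: stock 37.2000 → up 43.5240 (V=68.7815), down 23.0640 (V=0.0000). Price 57.0437; hedge Δ=3.3618, bond B=-68.0136.
  t=1,j=1: stock 70.2000 → up 82.1340 (V=76.7178), down 43.5240 (V=68.7815). Price 66.9166; hedge Δ=0.2056, bond B=52.4869.
  t=0,j=0: stock 60.0000 → up 70.2000 (V=66.9166), down 37.2000 (V=57.0437). Price 58.2264; hedge Δ=0.2992, bond B=40.2756.
Root portfolio cost Δ·60+B reproduces V0=58.2264.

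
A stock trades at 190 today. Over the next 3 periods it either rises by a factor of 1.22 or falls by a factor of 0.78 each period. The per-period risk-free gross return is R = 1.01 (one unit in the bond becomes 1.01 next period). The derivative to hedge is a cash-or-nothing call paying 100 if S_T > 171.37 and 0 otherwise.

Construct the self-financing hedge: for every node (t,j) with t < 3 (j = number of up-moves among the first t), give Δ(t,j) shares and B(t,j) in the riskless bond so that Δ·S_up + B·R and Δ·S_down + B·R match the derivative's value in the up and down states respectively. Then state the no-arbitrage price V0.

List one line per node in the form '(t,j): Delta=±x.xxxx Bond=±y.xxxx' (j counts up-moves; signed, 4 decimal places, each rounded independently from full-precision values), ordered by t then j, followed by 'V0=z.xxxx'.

Risk-neutral probability p* = (R−d)/(u−d) = (1.01−0.78)/(1.22−0.78) = 0.5227.
At expiry t=3: V(3,0)=0.0000, V(3,1)=0.0000, V(3,2)=100.0000, V(3,3)=100.0000
  t=2,j=0: stock 115.5960 → up 141.0271 (V=0.0000), down 90.1649 (V=0.0000). Price 0.0000; hedge Δ=0.0000, bond B=0.0000.
  t=2,j=1: stock 180.8040 → up 220.5809 (V=100.0000), down 141.0271 (V=0.0000). Price 51.7552; hedge Δ=1.2570, bond B=-175.5176.
  t=2,j=2: stock 282.7960 → up 345.0111 (V=100.0000), down 220.5809 (V=100.0000). Price 99.0099; hedge Δ=0.0000, bond B=99.0099.
  t=1,j=0: stock 148.2000 → up 180.8040 (V=51.7552), down 115.5960 (V=0.0000). Price 26.7860; hedge Δ=0.7937, bond B=-90.8394.
  t=1,j=1: stock 231.8000 → up 282.7960 (V=99.0099), down 180.8040 (V=51.7552). Price 75.6995; hedge Δ=0.4633, bond B=-31.6976.
  t=0,j=0: stock 190.0000 → up 231.8000 (V=75.6995), down 148.2000 (V=26.7860). Price 51.8361; hedge Δ=0.5851, bond B=-59.3311.
Root portfolio cost Δ·190+B reproduces V0=51.8361.

(0,0): Delta=0.5851 Bond=-59.3311
(1,0): Delta=0.7937 Bond=-90.8394
(1,1): Delta=0.4633 Bond=-31.6976
(2,0): Delta=0.0000 Bond=0.0000
(2,1): Delta=1.2570 Bond=-175.5176
(2,2): Delta=0.0000 Bond=99.0099
V0=51.8361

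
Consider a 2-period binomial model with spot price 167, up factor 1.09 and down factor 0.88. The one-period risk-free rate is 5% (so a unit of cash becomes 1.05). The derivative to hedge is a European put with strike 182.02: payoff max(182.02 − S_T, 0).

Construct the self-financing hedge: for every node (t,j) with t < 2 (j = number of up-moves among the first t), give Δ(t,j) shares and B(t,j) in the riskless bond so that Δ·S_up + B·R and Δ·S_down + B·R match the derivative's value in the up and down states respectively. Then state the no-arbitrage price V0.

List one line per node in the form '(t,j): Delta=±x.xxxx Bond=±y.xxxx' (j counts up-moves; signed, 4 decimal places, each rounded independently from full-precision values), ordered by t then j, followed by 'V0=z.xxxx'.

(0,0): Delta=-0.6396 Bond=114.6587
(1,0): Delta=-1.0000 Bond=173.3524
(1,1): Delta=-0.5712 Bond=107.9303
V0=7.8414

Risk-neutral probability p* = (R−d)/(u−d) = (1.05−0.88)/(1.09−0.88) = 0.8095.
Terminal payoffs: V(2,0)=52.6952, V(2,1)=21.8336, V(2,2)=0.0000
Node (1,0) S=146.9600: V=(p*·21.8336+(1−p*)·52.6952)/1.05=26.3924; Δ=(21.8336−52.6952)/(160.1864−129.3248)=-1.0000; B=V−Δ·S=173.3524
Node (1,1) S=182.0300: V=(p*·0.0000+(1−p*)·21.8336)/1.05=3.9607; Δ=(0.0000−21.8336)/(198.4127−160.1864)=-0.5712; B=V−Δ·S=107.9303
Node (0,0) S=167.0000: V=(p*·3.9607+(1−p*)·26.3924)/1.05=7.8414; Δ=(3.9607−26.3924)/(182.0300−146.9600)=-0.6396; B=V−Δ·S=114.6587
Each (Δ,B) replicates both successor values, so the strategy is self-financing and V0 is arbitrage-free.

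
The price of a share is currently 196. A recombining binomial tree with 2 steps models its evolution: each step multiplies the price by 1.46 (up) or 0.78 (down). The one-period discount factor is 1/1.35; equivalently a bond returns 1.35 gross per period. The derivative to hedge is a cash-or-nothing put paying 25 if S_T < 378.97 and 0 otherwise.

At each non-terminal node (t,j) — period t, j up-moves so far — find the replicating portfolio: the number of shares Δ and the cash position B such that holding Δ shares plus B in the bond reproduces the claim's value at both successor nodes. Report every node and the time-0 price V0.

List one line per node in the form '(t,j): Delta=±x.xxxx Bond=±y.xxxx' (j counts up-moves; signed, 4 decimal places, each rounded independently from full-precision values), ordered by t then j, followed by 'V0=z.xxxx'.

(0,0): Delta=-0.1165 Bond=26.9068
(1,0): Delta=0.0000 Bond=18.5185
(1,1): Delta=-0.1285 Bond=39.7603
V0=4.0790

Risk-neutral probability p* = (R−d)/(u−d) = (1.35−0.78)/(1.46−0.78) = 0.8382.
Payoff layer (t=2): V(2,0)=25.0000, V(2,1)=25.0000, V(2,2)=0.0000
  t=1,j=0: stock 152.8800 → up 223.2048 (V=25.0000), down 119.2464 (V=25.0000). Price 18.5185; hedge Δ=0.0000, bond B=18.5185.
  t=1,j=1: stock 286.1600 → up 417.7936 (V=0.0000), down 223.2048 (V=25.0000). Price 2.9956; hedge Δ=-0.1285, bond B=39.7603.
  t=0,j=0: stock 196.0000 → up 286.1600 (V=2.9956), down 152.8800 (V=18.5185). Price 4.0790; hedge Δ=-0.1165, bond B=26.9068.
Root portfolio cost Δ·196+B reproduces V0=4.0790.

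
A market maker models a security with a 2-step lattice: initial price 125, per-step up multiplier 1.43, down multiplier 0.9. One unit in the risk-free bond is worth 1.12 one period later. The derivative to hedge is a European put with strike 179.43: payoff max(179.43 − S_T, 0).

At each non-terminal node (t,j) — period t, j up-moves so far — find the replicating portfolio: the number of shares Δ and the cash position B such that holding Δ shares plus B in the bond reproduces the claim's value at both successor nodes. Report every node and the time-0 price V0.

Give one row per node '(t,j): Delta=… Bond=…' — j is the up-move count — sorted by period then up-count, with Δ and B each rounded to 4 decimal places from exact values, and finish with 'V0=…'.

Since d<R<u, set p* = (R−d)/(u−d) = 0.4151; price each node as the discounted p*-expectation of its children.
Terminal values V(2,·): V(2,0)=78.1800, V(2,1)=18.5550, V(2,2)=0.0000
(1,0): S=112.5000. Δ = (V_up−V_dn)/(S_up−S_dn) = (18.5550−78.1800)/(160.8750−101.2500) = -1.0000. V = [p*·18.5550 + (1−p*)·78.1800]/1.12 = 47.7054. B = V − Δ·S = 160.2054.
(1,1): S=178.7500. Δ = (V_up−V_dn)/(S_up−S_dn) = (0.0000−18.5550)/(255.6125−160.8750) = -0.1959. V = [p*·0.0000 + (1−p*)·18.5550]/1.12 = 9.6901. B = V − Δ·S = 44.6995.
(0,0): S=125.0000. Δ = (V_up−V_dn)/(S_up−S_dn) = (9.6901−47.7054)/(178.7500−112.5000) = -0.5738. V = [p*·9.6901 + (1−p*)·47.7054]/1.12 = 28.5049. B = V − Δ·S = 100.2317.
Each (Δ,B) replicates both successor values, so the strategy is self-financing and V0 is arbitrage-free.

(0,0): Delta=-0.5738 Bond=100.2317
(1,0): Delta=-1.0000 Bond=160.2054
(1,1): Delta=-0.1959 Bond=44.6995
V0=28.5049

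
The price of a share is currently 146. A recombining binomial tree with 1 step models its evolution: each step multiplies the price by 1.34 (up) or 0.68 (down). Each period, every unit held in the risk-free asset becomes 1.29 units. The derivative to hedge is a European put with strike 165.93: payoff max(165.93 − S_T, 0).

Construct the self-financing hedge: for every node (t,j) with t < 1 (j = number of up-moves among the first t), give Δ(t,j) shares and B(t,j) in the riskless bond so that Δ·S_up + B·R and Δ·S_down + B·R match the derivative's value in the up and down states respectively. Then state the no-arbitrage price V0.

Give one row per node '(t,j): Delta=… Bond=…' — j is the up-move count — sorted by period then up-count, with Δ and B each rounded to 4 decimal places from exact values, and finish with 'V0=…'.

(0,0): Delta=-0.6917 Bond=104.8990
V0=3.9141

Under the risk-neutral measure, an up-move has probability p* = (R−d)/(u−d) = 0.9242 and values discount at R = 1.29.
Payoff layer (t=1): V(1,0)=66.6500, V(1,1)=0.0000
(0,0): S=146.0000. Δ = (V_up−V_dn)/(S_up−S_dn) = (0.0000−66.6500)/(195.6400−99.2800) = -0.6917. V = [p*·0.0000 + (1−p*)·66.6500]/1.29 = 3.9141. B = V − Δ·S = 104.8990.
Check: Δ(0,0)·S0 + B(0,0) = 3.9141 = V0.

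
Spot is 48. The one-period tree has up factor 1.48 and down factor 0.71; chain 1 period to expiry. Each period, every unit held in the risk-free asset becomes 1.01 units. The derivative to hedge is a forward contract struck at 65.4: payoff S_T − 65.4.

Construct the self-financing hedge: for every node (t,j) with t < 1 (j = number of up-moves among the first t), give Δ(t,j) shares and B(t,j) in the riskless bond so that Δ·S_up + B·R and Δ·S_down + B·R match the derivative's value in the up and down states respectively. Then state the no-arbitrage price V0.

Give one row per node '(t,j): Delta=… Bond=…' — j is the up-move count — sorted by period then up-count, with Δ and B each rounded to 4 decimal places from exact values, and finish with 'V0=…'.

Under the risk-neutral measure, an up-move has probability p* = (R−d)/(u−d) = 0.3896 and values discount at R = 1.01.
Payoff layer (t=1): V(1,0)=-31.3200, V(1,1)=5.6400
Node (0,0) S=48.0000: V=(p*·5.6400+(1−p*)·-31.3200)/1.01=-16.7525; Δ=(5.6400−-31.3200)/(71.0400−34.0800)=1.0000; B=V−Δ·S=-64.7525
Check: Δ(0,0)·S0 + B(0,0) = -16.7525 = V0.

(0,0): Delta=1.0000 Bond=-64.7525
V0=-16.7525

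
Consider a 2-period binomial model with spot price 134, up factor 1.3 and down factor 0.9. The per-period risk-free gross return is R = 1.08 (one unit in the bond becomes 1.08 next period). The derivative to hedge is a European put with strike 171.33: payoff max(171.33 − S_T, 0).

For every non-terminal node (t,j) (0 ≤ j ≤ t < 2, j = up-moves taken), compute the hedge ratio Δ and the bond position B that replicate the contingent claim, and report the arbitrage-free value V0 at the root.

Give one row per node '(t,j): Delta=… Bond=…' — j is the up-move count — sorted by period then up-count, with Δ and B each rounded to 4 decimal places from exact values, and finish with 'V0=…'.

Under the risk-neutral measure, an up-move has probability p* = (R−d)/(u−d) = 0.4500 and values discount at R = 1.08.
Terminal values V(2,·): V(2,0)=62.7900, V(2,1)=14.5500, V(2,2)=0.0000
  t=1,j=0: stock 120.6000 → up 156.7800 (V=14.5500), down 108.5400 (V=62.7900). Price 38.0389; hedge Δ=-1.0000, bond B=158.6389.
  t=1,j=1: stock 174.2000 → up 226.4600 (V=0.0000), down 156.7800 (V=14.5500). Price 7.4097; hedge Δ=-0.2088, bond B=43.7847.
  t=0,j=0: stock 134.0000 → up 174.2000 (V=7.4097), down 120.6000 (V=38.0389). Price 22.4590; hedge Δ=-0.5714, bond B=99.0320.
Root portfolio cost Δ·134+B reproduces V0=22.4590.

(0,0): Delta=-0.5714 Bond=99.0320
(1,0): Delta=-1.0000 Bond=158.6389
(1,1): Delta=-0.2088 Bond=43.7847
V0=22.4590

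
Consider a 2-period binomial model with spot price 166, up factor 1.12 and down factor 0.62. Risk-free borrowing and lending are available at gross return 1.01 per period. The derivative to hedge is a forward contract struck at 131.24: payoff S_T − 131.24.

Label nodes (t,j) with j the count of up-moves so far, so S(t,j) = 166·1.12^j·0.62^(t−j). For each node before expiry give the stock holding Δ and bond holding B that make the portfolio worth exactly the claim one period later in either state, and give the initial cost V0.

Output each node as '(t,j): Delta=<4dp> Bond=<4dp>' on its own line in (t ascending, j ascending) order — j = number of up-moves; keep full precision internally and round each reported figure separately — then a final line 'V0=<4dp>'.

Risk-neutral probability p* = (R−d)/(u−d) = (1.01−0.62)/(1.12−0.62) = 0.7800.
Payoff layer (t=2): V(2,0)=-67.4296, V(2,1)=-15.9696, V(2,2)=76.9904
Node (1,0) S=102.9200: V=(p*·-15.9696+(1−p*)·-67.4296)/1.01=-27.0206; Δ=(-15.9696−-67.4296)/(115.2704−63.8104)=1.0000; B=V−Δ·S=-129.9406
Node (1,1) S=185.9200: V=(p*·76.9904+(1−p*)·-15.9696)/1.01=55.9794; Δ=(76.9904−-15.9696)/(208.2304−115.2704)=1.0000; B=V−Δ·S=-129.9406
Node (0,0) S=166.0000: V=(p*·55.9794+(1−p*)·-27.0206)/1.01=37.3459; Δ=(55.9794−-27.0206)/(185.9200−102.9200)=1.0000; B=V−Δ·S=-128.6541
Each (Δ,B) replicates both successor values, so the strategy is self-financing and V0 is arbitrage-free.

(0,0): Delta=1.0000 Bond=-128.6541
(1,0): Delta=1.0000 Bond=-129.9406
(1,1): Delta=1.0000 Bond=-129.9406
V0=37.3459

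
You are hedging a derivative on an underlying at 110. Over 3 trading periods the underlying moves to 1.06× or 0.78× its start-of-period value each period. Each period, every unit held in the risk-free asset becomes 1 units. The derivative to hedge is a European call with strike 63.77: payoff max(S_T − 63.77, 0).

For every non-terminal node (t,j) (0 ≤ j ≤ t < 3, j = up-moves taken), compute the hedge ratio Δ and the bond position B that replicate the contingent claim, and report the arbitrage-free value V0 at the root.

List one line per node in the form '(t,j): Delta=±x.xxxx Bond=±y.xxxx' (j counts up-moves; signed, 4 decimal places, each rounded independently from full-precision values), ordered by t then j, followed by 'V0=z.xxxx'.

(0,0): Delta=0.9828 Bond=-61.7589
(1,0): Delta=0.8968 Bond=-54.3847
(1,1): Delta=1.0000 Bond=-63.7700
(2,0): Delta=0.3826 Bond=-19.9720
(2,1): Delta=1.0000 Bond=-63.7700
(2,2): Delta=1.0000 Bond=-63.7700
V0=46.3438

No-arbitrage ⇒ martingale measure with p* = (R−d)/(u−d) = 0.7857.
Payoff layer (t=3): V(3,0)=0.0000, V(3,1)=7.1694, V(3,2)=32.6349, V(3,3)=67.2418
Node (2,0) S=66.9240: V=(p*·7.1694+(1−p*)·0.0000)/1=5.6331; Δ=(7.1694−0.0000)/(70.9394−52.2007)=0.3826; B=V−Δ·S=-19.9720
Node (2,1) S=90.9480: V=(p*·32.6349+(1−p*)·7.1694)/1=27.1780; Δ=(32.6349−7.1694)/(96.4049−70.9394)=1.0000; B=V−Δ·S=-63.7700
Node (2,2) S=123.5960: V=(p*·67.2418+(1−p*)·32.6349)/1=59.8260; Δ=(67.2418−32.6349)/(131.0118−96.4049)=1.0000; B=V−Δ·S=-63.7700
Node (1,0) S=85.8000: V=(p*·27.1780+(1−p*)·5.6331)/1=22.5612; Δ=(27.1780−5.6331)/(90.9480−66.9240)=0.8968; B=V−Δ·S=-54.3847
Node (1,1) S=116.6000: V=(p*·59.8260+(1−p*)·27.1780)/1=52.8300; Δ=(59.8260−27.1780)/(123.5960−90.9480)=1.0000; B=V−Δ·S=-63.7700
Node (0,0) S=110.0000: V=(p*·52.8300+(1−p*)·22.5612)/1=46.3438; Δ=(52.8300−22.5612)/(116.6000−85.8000)=0.9828; B=V−Δ·S=-61.7589
Self-financing check: at every node Δ·S+B equals the discounted successor values.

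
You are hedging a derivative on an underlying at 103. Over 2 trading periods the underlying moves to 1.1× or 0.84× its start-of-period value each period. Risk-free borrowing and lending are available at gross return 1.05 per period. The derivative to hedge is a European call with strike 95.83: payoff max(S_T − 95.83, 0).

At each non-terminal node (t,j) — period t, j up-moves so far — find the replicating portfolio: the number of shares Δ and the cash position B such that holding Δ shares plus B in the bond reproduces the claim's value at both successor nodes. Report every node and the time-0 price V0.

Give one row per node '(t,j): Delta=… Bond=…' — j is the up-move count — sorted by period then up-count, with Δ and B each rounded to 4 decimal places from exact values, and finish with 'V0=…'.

(0,0): Delta=0.8273 Bond=-68.1657
(1,0): Delta=0.0000 Bond=0.0000
(1,1): Delta=0.9777 Bond=-88.6154
V0=17.0414

Under the risk-neutral measure, an up-move has probability p* = (R−d)/(u−d) = 0.8077 and values discount at R = 1.05.
Terminal payoffs: V(2,0)=0.0000, V(2,1)=0.0000, V(2,2)=28.8000
(1,0): S=86.5200. Δ = (V_up−V_dn)/(S_up−S_dn) = (0.0000−0.0000)/(95.1720−72.6768) = 0.0000. V = [p*·0.0000 + (1−p*)·0.0000]/1.05 = 0.0000. B = V − Δ·S = 0.0000.
(1,1): S=113.3000. Δ = (V_up−V_dn)/(S_up−S_dn) = (28.8000−0.0000)/(124.6300−95.1720) = 0.9777. V = [p*·28.8000 + (1−p*)·0.0000]/1.05 = 22.1538. B = V − Δ·S = -88.6154.
(0,0): S=103.0000. Δ = (V_up−V_dn)/(S_up−S_dn) = (22.1538−0.0000)/(113.3000−86.5200) = 0.8273. V = [p*·22.1538 + (1−p*)·0.0000]/1.05 = 17.0414. B = V − Δ·S = -68.1657.
Each (Δ,B) replicates both successor values, so the strategy is self-financing and V0 is arbitrage-free.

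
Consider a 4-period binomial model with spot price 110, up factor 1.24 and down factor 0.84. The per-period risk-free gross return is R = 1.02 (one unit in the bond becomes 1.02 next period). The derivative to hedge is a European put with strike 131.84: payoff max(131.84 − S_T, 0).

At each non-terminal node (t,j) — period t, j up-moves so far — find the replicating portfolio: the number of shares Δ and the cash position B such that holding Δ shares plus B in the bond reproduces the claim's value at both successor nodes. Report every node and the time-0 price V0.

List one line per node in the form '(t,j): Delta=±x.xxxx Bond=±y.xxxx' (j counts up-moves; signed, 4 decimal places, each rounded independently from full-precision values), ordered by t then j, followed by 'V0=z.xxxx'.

Since d<R<u, set p* = (R−d)/(u−d) = 0.4500; price each node as the discounted p*-expectation of its children.
Terminal values V(4,·): V(4,0)=77.0742, V(4,1)=50.9952, V(4,2)=12.4976, V(4,3)=0.0000, V(4,4)=0.0000
  t=3,j=0: stock 65.1974 → up 80.8448 (V=50.9952), down 54.7658 (V=77.0742). Price 64.0575; hedge Δ=-1.0000, bond B=129.2549.
  t=3,j=1: stock 96.2438 → up 119.3424 (V=12.4976), down 80.8448 (V=50.9952). Price 33.0111; hedge Δ=-1.0000, bond B=129.2549.
  t=3,j=2: stock 142.0742 → up 176.1721 (V=0.0000), down 119.3424 (V=12.4976). Price 6.7389; hedge Δ=-0.2199, bond B=37.9830.
  t=3,j=3: stock 209.7286 → up 260.0635 (V=0.0000), down 176.1721 (V=0.0000). Price 0.0000; hedge Δ=0.0000, bond B=0.0000.
  t=2,j=0: stock 77.6160 → up 96.2438 (V=33.0111), down 65.1974 (V=64.0575). Price 49.1045; hedge Δ=-1.0000, bond B=126.7205.
  t=2,j=1: stock 114.5760 → up 142.0742 (V=6.7389), down 96.2438 (V=33.0111). Price 20.7731; hedge Δ=-0.5732, bond B=86.4535.
  t=2,j=2: stock 169.1360 → up 209.7286 (V=0.0000), down 142.0742 (V=6.7389). Price 3.6337; hedge Δ=-0.0996, bond B=20.4810.
  t=1,j=0: stock 92.4000 → up 114.5760 (V=20.7731), down 77.6160 (V=49.1045). Price 35.6425; hedge Δ=-0.7665, bond B=106.4709.
  t=1,j=1: stock 136.4000 → up 169.1360 (V=3.6337), down 114.5760 (V=20.7731). Price 12.8043; hedge Δ=-0.3141, bond B=55.6528.
  t=0,j=0: stock 110.0000 → up 136.4000 (V=12.8043), down 92.4000 (V=35.6425). Price 24.8680; hedge Δ=-0.5191, bond B=81.9635.
Check: Δ(0,0)·S0 + B(0,0) = 24.8680 = V0.

(0,0): Delta=-0.5191 Bond=81.9635
(1,0): Delta=-0.7665 Bond=106.4709
(1,1): Delta=-0.3141 Bond=55.6528
(2,0): Delta=-1.0000 Bond=126.7205
(2,1): Delta=-0.5732 Bond=86.4535
(2,2): Delta=-0.0996 Bond=20.4810
(3,0): Delta=-1.0000 Bond=129.2549
(3,1): Delta=-1.0000 Bond=129.2549
(3,2): Delta=-0.2199 Bond=37.9830
(3,3): Delta=0.0000 Bond=0.0000
V0=24.8680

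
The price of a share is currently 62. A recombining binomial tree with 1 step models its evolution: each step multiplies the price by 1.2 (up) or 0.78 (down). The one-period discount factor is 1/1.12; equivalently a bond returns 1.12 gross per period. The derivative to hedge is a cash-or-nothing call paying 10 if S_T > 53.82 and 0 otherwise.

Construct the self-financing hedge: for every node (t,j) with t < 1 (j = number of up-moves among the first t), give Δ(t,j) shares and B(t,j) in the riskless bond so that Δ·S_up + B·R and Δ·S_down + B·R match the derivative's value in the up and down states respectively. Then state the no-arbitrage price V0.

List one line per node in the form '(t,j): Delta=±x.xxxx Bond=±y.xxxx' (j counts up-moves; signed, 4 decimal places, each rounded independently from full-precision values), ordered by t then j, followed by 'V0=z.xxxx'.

(0,0): Delta=0.3840 Bond=-16.5816
V0=7.2279

Since d<R<u, set p* = (R−d)/(u−d) = 0.8095; price each node as the discounted p*-expectation of its children.
Terminal values V(1,·): V(1,0)=0.0000, V(1,1)=10.0000
(0,0): S=62.0000. Δ = (V_up−V_dn)/(S_up−S_dn) = (10.0000−0.0000)/(74.4000−48.3600) = 0.3840. V = [p*·10.0000 + (1−p*)·0.0000]/1.12 = 7.2279. B = V − Δ·S = -16.5816.
The time-0 hedge costs 7.2279, which is the no-arbitrage price.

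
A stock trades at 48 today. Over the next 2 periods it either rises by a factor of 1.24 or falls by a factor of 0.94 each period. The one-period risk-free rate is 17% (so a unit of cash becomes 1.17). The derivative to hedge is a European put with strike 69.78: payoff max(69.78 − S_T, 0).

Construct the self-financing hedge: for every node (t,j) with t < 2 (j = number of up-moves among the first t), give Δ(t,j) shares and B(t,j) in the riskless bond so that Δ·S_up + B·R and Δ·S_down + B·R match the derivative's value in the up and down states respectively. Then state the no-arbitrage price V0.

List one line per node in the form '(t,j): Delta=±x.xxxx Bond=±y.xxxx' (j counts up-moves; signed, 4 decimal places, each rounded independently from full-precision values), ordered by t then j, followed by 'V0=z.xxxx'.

Risk-neutral probability p* = (R−d)/(u−d) = (1.17−0.94)/(1.24−0.94) = 0.7667.
Terminal values V(2,·): V(2,0)=27.3672, V(2,1)=13.8312, V(2,2)=0.0000
  t=1,j=0: stock 45.1200 → up 55.9488 (V=13.8312), down 42.4128 (V=27.3672). Price 14.5210; hedge Δ=-1.0000, bond B=59.6410.
  t=1,j=1: stock 59.5200 → up 73.8048 (V=0.0000), down 55.9488 (V=13.8312). Price 2.7584; hedge Δ=-0.7746, bond B=48.8624.
  t=0,j=0: stock 48.0000 → up 59.5200 (V=2.7584), down 45.1200 (V=14.5210). Price 4.7034; hedge Δ=-0.8169, bond B=43.9123.
Root portfolio cost Δ·48+B reproduces V0=4.7034.

(0,0): Delta=-0.8169 Bond=43.9123
(1,0): Delta=-1.0000 Bond=59.6410
(1,1): Delta=-0.7746 Bond=48.8624
V0=4.7034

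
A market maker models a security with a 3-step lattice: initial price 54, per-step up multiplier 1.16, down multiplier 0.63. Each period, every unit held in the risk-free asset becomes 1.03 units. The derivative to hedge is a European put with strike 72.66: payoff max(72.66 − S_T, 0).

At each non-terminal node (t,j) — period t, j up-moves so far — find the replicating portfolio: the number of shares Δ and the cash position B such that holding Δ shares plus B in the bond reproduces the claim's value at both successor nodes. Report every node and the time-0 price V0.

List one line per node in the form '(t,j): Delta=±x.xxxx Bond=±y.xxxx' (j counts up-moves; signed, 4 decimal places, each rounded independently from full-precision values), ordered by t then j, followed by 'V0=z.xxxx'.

Risk-neutral probability p* = (R−d)/(u−d) = (1.03−0.63)/(1.16−0.63) = 0.7547.
Terminal values V(3,·): V(3,0)=59.1575, V(3,1)=47.7982, V(3,2)=26.8827, V(3,3)=0.0000
Node (2,0) S=21.4326: V=(p*·47.7982+(1−p*)·59.1575)/1.03=49.1111; Δ=(47.7982−59.1575)/(24.8618−13.5025)=-1.0000; B=V−Δ·S=70.5437
Node (2,1) S=39.4632: V=(p*·26.8827+(1−p*)·47.7982)/1.03=31.0805; Δ=(26.8827−47.7982)/(45.7773−24.8618)=-1.0000; B=V−Δ·S=70.5437
Node (2,2) S=72.6624: V=(p*·0.0000+(1−p*)·26.8827)/1.03=6.4018; Δ=(0.0000−26.8827)/(84.2884−45.7773)=-0.6981; B=V−Δ·S=57.1239
Node (1,0) S=34.0200: V=(p*·31.0805+(1−p*)·49.1111)/1.03=34.4690; Δ=(31.0805−49.1111)/(39.4632−21.4326)=-1.0000; B=V−Δ·S=68.4890
Node (1,1) S=62.6400: V=(p*·6.4018+(1−p*)·31.0805)/1.03=12.0923; Δ=(6.4018−31.0805)/(72.6624−39.4632)=-0.7434; B=V−Δ·S=58.6558
Node (0,0) S=54.0000: V=(p*·12.0923+(1−p*)·34.4690)/1.03=17.0689; Δ=(12.0923−34.4690)/(62.6400−34.0200)=-0.7819; B=V−Δ·S=59.2891
Self-financing check: at every node Δ·S+B equals the discounted successor values.

(0,0): Delta=-0.7819 Bond=59.2891
(1,0): Delta=-1.0000 Bond=68.4890
(1,1): Delta=-0.7434 Bond=58.6558
(2,0): Delta=-1.0000 Bond=70.5437
(2,1): Delta=-1.0000 Bond=70.5437
(2,2): Delta=-0.6981 Bond=57.1239
V0=17.0689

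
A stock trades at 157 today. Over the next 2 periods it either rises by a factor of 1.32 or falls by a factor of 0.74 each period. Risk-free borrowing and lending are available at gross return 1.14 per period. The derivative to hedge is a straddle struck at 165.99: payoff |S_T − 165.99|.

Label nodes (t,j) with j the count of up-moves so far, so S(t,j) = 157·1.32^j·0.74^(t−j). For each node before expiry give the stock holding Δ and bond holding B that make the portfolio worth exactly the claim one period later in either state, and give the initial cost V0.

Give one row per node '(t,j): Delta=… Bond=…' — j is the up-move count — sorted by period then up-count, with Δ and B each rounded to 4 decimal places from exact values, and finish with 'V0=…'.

Under the risk-neutral measure, an up-move has probability p* = (R−d)/(u−d) = 0.6897 and values discount at R = 1.14.
Terminal values V(2,·): V(2,0)=80.0168, V(2,1)=12.6324, V(2,2)=107.5668
  t=1,j=0: stock 116.1800 → up 153.3576 (V=12.6324), down 85.9732 (V=80.0168). Price 29.4253; hedge Δ=-1.0000, bond B=145.6053.
  t=1,j=1: stock 207.2400 → up 273.5568 (V=107.5668), down 153.3576 (V=12.6324). Price 68.5126; hedge Δ=0.7898, bond B=-95.1674.
  t=0,j=0: stock 157.0000 → up 207.2400 (V=68.5126), down 116.1800 (V=29.4253). Price 49.4580; hedge Δ=0.4292, bond B=-17.9341.
Check: Δ(0,0)·S0 + B(0,0) = 49.4580 = V0.

(0,0): Delta=0.4292 Bond=-17.9341
(1,0): Delta=-1.0000 Bond=145.6053
(1,1): Delta=0.7898 Bond=-95.1674
V0=49.4580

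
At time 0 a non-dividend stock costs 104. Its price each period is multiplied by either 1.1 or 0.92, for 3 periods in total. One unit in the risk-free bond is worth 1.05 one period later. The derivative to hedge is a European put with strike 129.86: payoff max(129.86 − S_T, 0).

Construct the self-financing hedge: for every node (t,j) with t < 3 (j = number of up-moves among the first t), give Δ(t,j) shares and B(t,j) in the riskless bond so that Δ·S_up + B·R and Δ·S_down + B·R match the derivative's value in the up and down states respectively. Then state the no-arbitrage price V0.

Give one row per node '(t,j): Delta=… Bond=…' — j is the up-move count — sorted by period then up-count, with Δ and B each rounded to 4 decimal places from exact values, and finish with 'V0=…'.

(0,0): Delta=-0.7836 Bond=92.4553
(1,0): Delta=-1.0000 Bond=117.7868
(1,1): Delta=-0.7139 Bond=89.1131
(2,0): Delta=-1.0000 Bond=123.6762
(2,1): Delta=-1.0000 Bond=123.6762
(2,2): Delta=-0.6219 Bond=81.9890
V0=10.9649

No-arbitrage ⇒ martingale measure with p* = (R−d)/(u−d) = 0.7222.
Payoff layer (t=3): V(3,0)=48.8764, V(3,1)=33.0318, V(3,2)=14.0872, V(3,3)=0.0000
Node (2,0) S=88.0256: V=(p*·33.0318+(1−p*)·48.8764)/1.05=35.6506; Δ=(33.0318−48.8764)/(96.8282−80.9836)=-1.0000; B=V−Δ·S=123.6762
Node (2,1) S=105.2480: V=(p*·14.0872+(1−p*)·33.0318)/1.05=18.4282; Δ=(14.0872−33.0318)/(115.7728−96.8282)=-1.0000; B=V−Δ·S=123.6762
Node (2,2) S=125.8400: V=(p*·0.0000+(1−p*)·14.0872)/1.05=3.7268; Δ=(0.0000−14.0872)/(138.4240−115.7728)=-0.6219; B=V−Δ·S=81.9890
Node (1,0) S=95.6800: V=(p*·18.4282+(1−p*)·35.6506)/1.05=22.1068; Δ=(18.4282−35.6506)/(105.2480−88.0256)=-1.0000; B=V−Δ·S=117.7868
Node (1,1) S=114.4000: V=(p*·3.7268+(1−p*)·18.4282)/1.05=7.4386; Δ=(3.7268−18.4282)/(125.8400−105.2480)=-0.7139; B=V−Δ·S=89.1131
Node (0,0) S=104.0000: V=(p*·7.4386+(1−p*)·22.1068)/1.05=10.9649; Δ=(7.4386−22.1068)/(114.4000−95.6800)=-0.7836; B=V−Δ·S=92.4553
Self-financing check: at every node Δ·S+B equals the discounted successor values.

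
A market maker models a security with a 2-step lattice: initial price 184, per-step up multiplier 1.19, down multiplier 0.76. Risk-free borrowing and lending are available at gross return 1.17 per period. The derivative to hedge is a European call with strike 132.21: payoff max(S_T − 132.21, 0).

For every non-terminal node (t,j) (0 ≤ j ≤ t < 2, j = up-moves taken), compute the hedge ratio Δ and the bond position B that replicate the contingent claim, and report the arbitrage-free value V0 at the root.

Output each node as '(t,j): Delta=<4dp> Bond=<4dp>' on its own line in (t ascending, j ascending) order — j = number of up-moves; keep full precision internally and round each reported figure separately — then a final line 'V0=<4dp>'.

Since d<R<u, set p* = (R−d)/(u−d) = 0.9535; price each node as the discounted p*-expectation of its children.
Payoff layer (t=2): V(2,0)=0.0000, V(2,1)=34.1996, V(2,2)=128.3524
Node (1,0) S=139.8400: V=(p*·34.1996+(1−p*)·0.0000)/1.17=27.8709; Δ=(34.1996−0.0000)/(166.4096−106.2784)=0.5687; B=V−Δ·S=-51.6631
Node (1,1) S=218.9600: V=(p*·128.3524+(1−p*)·34.1996)/1.17=105.9600; Δ=(128.3524−34.1996)/(260.5624−166.4096)=1.0000; B=V−Δ·S=-113.0000
Node (0,0) S=184.0000: V=(p*·105.9600+(1−p*)·27.8709)/1.17=87.4598; Δ=(105.9600−27.8709)/(218.9600−139.8400)=0.9870; B=V−Δ·S=-94.1428
Root portfolio cost Δ·184+B reproduces V0=87.4598.

(0,0): Delta=0.9870 Bond=-94.1428
(1,0): Delta=0.5687 Bond=-51.6631
(1,1): Delta=1.0000 Bond=-113.0000
V0=87.4598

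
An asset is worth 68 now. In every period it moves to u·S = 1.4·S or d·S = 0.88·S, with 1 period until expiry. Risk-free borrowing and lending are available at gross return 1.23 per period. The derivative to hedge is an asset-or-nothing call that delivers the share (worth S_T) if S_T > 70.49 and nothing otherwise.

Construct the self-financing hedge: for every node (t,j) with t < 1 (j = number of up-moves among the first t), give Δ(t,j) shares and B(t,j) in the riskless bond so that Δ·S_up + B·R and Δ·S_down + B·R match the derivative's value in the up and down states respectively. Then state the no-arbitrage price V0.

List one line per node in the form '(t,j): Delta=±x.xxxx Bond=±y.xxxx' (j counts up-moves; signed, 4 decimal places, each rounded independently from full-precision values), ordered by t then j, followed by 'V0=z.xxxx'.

(0,0): Delta=2.6923 Bond=-130.9819
V0=52.0951

The replicating-portfolio and risk-neutral prices coincide; use p* = (1.23−0.88)/(1.4−0.88) = 0.6731 for the latter.
Terminal values V(1,·): V(1,0)=0.0000, V(1,1)=95.2000
  t=0,j=0: stock 68.0000 → up 95.2000 (V=95.2000), down 59.8400 (V=0.0000). Price 52.0951; hedge Δ=2.6923, bond B=-130.9819.
Each (Δ,B) replicates both successor values, so the strategy is self-financing and V0 is arbitrage-free.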